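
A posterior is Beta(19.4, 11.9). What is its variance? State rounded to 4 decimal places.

0.0073

α+β = 31.3 and αβ = 230.86, so Var = αβ/[(α+β)²(α+β+1)] = 230.86/31643.987 = 0.0073.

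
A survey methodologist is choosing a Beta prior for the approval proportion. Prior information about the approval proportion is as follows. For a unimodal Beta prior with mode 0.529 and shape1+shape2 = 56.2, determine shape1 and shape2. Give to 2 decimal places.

shape1 = 29.67, shape2 = 26.53

Mode = (shape1−1)/(κ−2) with κ = shape1+shape2, so shape1−1 = 0.529·54.2 = 28.67.
shape1 = 29.67; shape2 = κ − shape1 = 26.53.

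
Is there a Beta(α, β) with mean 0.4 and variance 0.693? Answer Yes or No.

No

For any Beta, Var(X) < E[X]·(1−E[X]).
Here μ(1−μ) = 0.4×0.6 = 0.24, and 0.693 ≥ 0.24.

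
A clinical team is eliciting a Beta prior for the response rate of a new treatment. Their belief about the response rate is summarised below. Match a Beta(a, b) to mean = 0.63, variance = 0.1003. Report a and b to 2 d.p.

Let s = a+b. The Beta variance is μ(1−μ)/(s+1).
So s+1 = μ(1−μ)/σ² = (0.63×0.37)/0.1003 = 0.2331/0.1003 = 2.3240, giving s = 1.3240.
Then a = μs = 0.63×1.3240 = 0.83 and b = (1−μ)s = 0.37×1.3240 = 0.49.

a = 0.83, b = 0.49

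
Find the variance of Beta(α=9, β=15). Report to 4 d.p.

μ = 9/24 = 0.375000; Var = μ(1−μ)/(α+β+1) = 0.2343750/25 = 0.0094.

0.0094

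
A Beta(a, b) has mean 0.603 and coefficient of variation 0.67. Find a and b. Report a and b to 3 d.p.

a = 0.281, b = 0.185

σ = CV·μ = 0.67×0.603 = 0.40401, so σ² = 0.163224.
s+1 = μ(1−μ)/σ² = 0.239391/0.163224 = 1.4666, so s = a+b = 0.4666.
a = μs = 0.281, b = (1−μ)s = 0.185.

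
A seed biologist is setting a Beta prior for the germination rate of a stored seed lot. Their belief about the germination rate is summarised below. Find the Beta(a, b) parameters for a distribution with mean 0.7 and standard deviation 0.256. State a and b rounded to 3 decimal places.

a = 1.543, b = 0.661

Variance = 0.256² = 0.065536. The moment-matching identity a+b = μ(1−μ)/Var − 1 gives
a+b = 0.21/0.065536 − 1 = 2.2043, so a = μ·2.2043 = 1.543 and b = (1−μ)·2.2043 = 0.661.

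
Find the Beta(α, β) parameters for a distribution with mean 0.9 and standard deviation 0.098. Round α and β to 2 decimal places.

σ² = 0.098² = 0.009604.
With s = α+β, Var = μ(1−μ)/(s+1), so s+1 = (0.9×0.1)/0.009604 = 9.3711 and s = 8.3711.
α = μs = 7.53, β = (1−μ)s = 0.84.

α = 7.53, β = 0.84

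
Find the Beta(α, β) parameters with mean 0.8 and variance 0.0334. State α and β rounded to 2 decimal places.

α = 3.03, β = 0.76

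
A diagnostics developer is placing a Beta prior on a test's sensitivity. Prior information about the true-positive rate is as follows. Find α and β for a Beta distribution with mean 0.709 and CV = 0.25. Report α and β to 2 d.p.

α = 3.95, β = 1.62

Var = (CV·μ)² = (0.25×0.709)² = 0.031418.
α+β = μ(1−μ)/Var − 1 = 0.206319/0.031418 − 1 = 5.5670.
Thus α = 0.709·5.5670 = 3.95 and β = 0.291·5.5670 = 1.62.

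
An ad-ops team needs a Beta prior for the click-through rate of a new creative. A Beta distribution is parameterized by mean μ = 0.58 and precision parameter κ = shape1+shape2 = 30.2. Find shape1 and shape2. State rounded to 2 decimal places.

shape1 = μκ = 0.58×30.2 = 17.52 and shape2 = (1−μ)κ = 0.42×30.2 = 12.68.

shape1 = 17.52, shape2 = 12.68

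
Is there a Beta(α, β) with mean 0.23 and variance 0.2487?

The Beta variance bound is σ² < μ(1−μ).
Here μ(1−μ) = 0.23×0.77 = 0.1771, and 0.2487 ≥ 0.1771.

No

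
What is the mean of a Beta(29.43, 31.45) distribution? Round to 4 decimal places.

0.4834

The Beta mean is α/(α+β) = 29.43/(29.43+31.45) = 0.4834.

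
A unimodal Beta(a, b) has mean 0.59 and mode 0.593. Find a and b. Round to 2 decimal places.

a = 36.58, b = 25.42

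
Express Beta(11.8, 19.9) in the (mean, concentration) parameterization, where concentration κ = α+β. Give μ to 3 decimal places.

μ = 0.372, κ = 31.7

κ = α+β = 11.8+19.9 = 31.7; μ = α/κ = 11.8/31.7 = 0.372.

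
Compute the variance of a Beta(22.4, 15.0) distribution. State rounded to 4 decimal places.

μ = 22.4/37.4 = 0.598930; Var = μ(1−μ)/(α+β+1) = 0.2402128/38.4 = 0.0063.

0.0063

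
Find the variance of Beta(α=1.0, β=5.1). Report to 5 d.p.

0.01930

α+β = 6.1 and αβ = 5.10, so Var = αβ/[(α+β)²(α+β+1)] = 5.10/264.191 = 0.01930.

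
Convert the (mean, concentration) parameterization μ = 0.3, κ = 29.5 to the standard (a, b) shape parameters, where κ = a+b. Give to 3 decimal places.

a = 8.850, b = 20.650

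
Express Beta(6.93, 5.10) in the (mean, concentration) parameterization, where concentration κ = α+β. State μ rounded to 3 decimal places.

μ = 0.576, κ = 12.03

κ = α+β = 6.93+5.10 = 12.03; μ = α/κ = 6.93/12.03 = 0.576.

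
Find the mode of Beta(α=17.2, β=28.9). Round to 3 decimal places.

With α,β > 1, mode = (α−1)/(α+β−2) = 16.2/44.1 = 0.367.

0.367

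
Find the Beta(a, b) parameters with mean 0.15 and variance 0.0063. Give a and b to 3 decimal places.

Let s = a+b. The Beta variance is μ(1−μ)/(s+1).
So s+1 = μ(1−μ)/σ² = (0.15×0.85)/0.0063 = 0.1275/0.0063 = 20.2381, giving s = 19.2381.
Then a = μs = 0.15×19.2381 = 2.886 and b = (1−μ)s = 0.85×19.2381 = 16.352.

a = 2.886, b = 16.352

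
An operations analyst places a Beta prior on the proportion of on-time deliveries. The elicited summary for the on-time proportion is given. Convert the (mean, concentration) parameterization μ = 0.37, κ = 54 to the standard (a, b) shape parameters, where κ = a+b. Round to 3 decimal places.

Split κ in proportion μ : (1−μ): a = 0.37·54 = 19.980, b = 54 − 19.980 = 34.020.

a = 19.980, b = 34.020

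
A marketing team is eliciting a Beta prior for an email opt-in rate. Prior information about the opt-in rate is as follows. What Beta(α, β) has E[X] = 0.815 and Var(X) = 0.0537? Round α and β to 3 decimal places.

By moment matching, α+β = μ(1−μ)/σ² − 1 = (0.815·0.185)/0.0537 − 1 = 2.8077 − 1 = 1.8077.
Since α/(α+β) = μ, α = 0.815·1.8077 = 1.473 and β = 0.185·1.8077 = 0.334.

α = 1.473, β = 0.334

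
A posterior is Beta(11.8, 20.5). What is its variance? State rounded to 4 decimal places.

0.0070

μ = 11.8/32.3 = 0.365325; Var = μ(1−μ)/(α+β+1) = 0.2318627/33.3 = 0.0070.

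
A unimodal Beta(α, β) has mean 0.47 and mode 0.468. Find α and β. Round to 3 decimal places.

Let s = α+β. Mean gives α = μs = 0.47s; mode gives (α−1)/(s−2) = 0.468.
Substituting: 0.47s − 1 = 0.468(s−2) = 0.468s − 0.936, so 0.002s = 0.064 and s = 32.0000.
Then α = 0.47×32.0000 = 15.040 and β = s−α = 16.960.

α = 15.040, β = 16.960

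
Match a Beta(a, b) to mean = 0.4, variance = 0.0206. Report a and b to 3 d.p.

By moment matching, a+b = μ(1−μ)/σ² − 1 = (0.4·0.6)/0.0206 − 1 = 11.6505 − 1 = 10.6505.
Since a/(a+b) = μ, a = 0.4·10.6505 = 4.260 and b = 0.6·10.6505 = 6.390.

a = 4.260, b = 6.390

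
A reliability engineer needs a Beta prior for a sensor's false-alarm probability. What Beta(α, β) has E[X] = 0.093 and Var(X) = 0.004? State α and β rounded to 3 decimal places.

By moment matching, α+β = μ(1−μ)/σ² − 1 = (0.093·0.907)/0.004 − 1 = 21.0877 − 1 = 20.0877.
Since α/(α+β) = μ, α = 0.093·20.0877 = 1.868 and β = 0.907·20.0877 = 18.220.

α = 1.868, β = 18.220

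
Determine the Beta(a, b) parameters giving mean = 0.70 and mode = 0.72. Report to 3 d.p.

a = 15.400, b = 6.600

With s = a+b: μ = a/s and mode = (a−1)/(s−2). Eliminating a = μs,
μs − 1 = m(s−2) ⇒ s(μ−m) = 1−2m ⇒ s = -0.44/-0.02 = 22.0000.
So a = μs = 15.400, b = (1−μ)s = 6.600.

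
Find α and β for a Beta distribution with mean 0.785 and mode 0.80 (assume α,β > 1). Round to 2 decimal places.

Let s = α+β. Mean gives α = μs = 0.785s; mode gives (α−1)/(s−2) = 0.80.
Substituting: 0.785s − 1 = 0.80(s−2) = 0.80s − 1.60, so -0.015s = -0.60 and s = 40.0000.
Then α = 0.785×40.0000 = 31.40 and β = s−α = 8.60.

α = 31.40, β = 8.60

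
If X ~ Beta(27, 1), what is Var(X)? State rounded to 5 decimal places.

0.00119

Var = αβ/[(α+β)²(α+β+1)] = (27×1)/(28²×29) = 27/22736 = 0.00119.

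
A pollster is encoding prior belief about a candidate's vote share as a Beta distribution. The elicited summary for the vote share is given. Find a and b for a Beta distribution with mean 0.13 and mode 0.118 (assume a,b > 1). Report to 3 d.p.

a = 8.277, b = 55.390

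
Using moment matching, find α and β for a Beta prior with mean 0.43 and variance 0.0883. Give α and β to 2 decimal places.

Let s = α+β. The Beta variance is μ(1−μ)/(s+1).
So s+1 = μ(1−μ)/σ² = (0.43×0.57)/0.0883 = 0.2451/0.0883 = 2.7758, giving s = 1.7758.
Then α = μs = 0.43×1.7758 = 0.76 and β = (1−μ)s = 0.57×1.7758 = 1.01.

α = 0.76, β = 1.01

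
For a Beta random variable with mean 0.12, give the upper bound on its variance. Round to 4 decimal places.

0.1056

Var = μ(1−μ)/(α+β+1), which approaches μ(1−μ) as α+β → 0.
So the supremum is μ(1−μ) = 0.12×0.88 = 0.1056.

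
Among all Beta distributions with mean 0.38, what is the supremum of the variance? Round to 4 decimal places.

0.2356

For fixed mean μ the Beta variance is μ(1−μ)/(α+β+1), increasing as α+β decreases.
Its least upper bound (not attained) is μ(1−μ) = 0.38·0.62 = 0.2356.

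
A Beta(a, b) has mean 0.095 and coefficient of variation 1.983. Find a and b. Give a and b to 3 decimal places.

a = 0.135, b = 1.287

Var = (CV·μ)² = (1.983×0.095)² = 0.035489.
a+b = μ(1−μ)/Var − 1 = 0.085975/0.035489 − 1 = 1.4226.
Thus a = 0.095·1.4226 = 0.135 and b = 0.905·1.4226 = 1.287.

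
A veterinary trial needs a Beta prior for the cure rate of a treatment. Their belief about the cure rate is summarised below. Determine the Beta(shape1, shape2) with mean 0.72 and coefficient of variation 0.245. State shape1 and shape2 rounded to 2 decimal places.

shape1 = 3.94, shape2 = 1.53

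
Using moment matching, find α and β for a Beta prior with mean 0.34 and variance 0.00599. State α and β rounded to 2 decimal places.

α = 12.40, β = 24.07

Let s = α+β. The Beta variance is μ(1−μ)/(s+1).
So s+1 = μ(1−μ)/σ² = (0.34×0.66)/0.00599 = 0.2244/0.00599 = 37.4624, giving s = 36.4624.
Then α = μs = 0.34×36.4624 = 12.40 and β = (1−μ)s = 0.66×36.4624 = 24.07.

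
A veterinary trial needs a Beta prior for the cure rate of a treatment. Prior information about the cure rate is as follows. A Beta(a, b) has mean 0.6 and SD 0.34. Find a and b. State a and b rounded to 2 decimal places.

a = 0.65, b = 0.43

σ² = 0.34² = 0.1156.
With s = a+b, Var = μ(1−μ)/(s+1), so s+1 = (0.6×0.4)/0.1156 = 2.0761 and s = 1.0761.
a = μs = 0.65, b = (1−μ)s = 0.43.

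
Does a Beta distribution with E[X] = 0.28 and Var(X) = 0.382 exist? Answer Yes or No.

For any Beta, Var(X) < E[X]·(1−E[X]).
Here μ(1−μ) = 0.28×0.72 = 0.2016, and 0.382 ≥ 0.2016.

No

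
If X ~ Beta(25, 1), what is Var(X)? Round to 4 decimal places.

0.0014

Var = αβ/[(α+β)²(α+β+1)] = (25×1)/(26²×27) = 25/18252 = 0.0014.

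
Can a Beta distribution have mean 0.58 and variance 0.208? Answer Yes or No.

Yes

A Beta with mean μ has variance μ(1−μ)/(α+β+1) < μ(1−μ).
Here μ(1−μ) = 0.58×0.42 = 0.2436, and 0.208 < 0.2436.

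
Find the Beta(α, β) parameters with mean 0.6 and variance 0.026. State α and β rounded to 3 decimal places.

Let s = α+β. The Beta variance is μ(1−μ)/(s+1).
So s+1 = μ(1−μ)/σ² = (0.6×0.4)/0.026 = 0.24/0.026 = 9.2308, giving s = 8.2308.
Then α = μs = 0.6×8.2308 = 4.938 and β = (1−μ)s = 0.4×8.2308 = 3.292.

α = 4.938, β = 3.292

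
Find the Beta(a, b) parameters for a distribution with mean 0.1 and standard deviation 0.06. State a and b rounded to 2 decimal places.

a = 2.40, b = 21.60

First σ² = 0.0036. Setting a = μn, b = (1−μ)n with n = a+b,
μ(1−μ)/(n+1) = 0.0036 ⇒ n+1 = 0.09/0.0036 = 25.0000 ⇒ n = 24.0000.
Hence a = 0.1×24.0000 = 2.40, b = 0.9×24.0000 = 21.60.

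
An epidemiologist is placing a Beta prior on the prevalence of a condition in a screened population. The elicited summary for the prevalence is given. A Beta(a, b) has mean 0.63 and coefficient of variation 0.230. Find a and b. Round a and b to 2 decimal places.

a = 6.36, b = 3.74

σ = CV·μ = 0.230×0.63 = 0.14490, so σ² = 0.020996.
s+1 = μ(1−μ)/σ² = 0.2331/0.020996 = 11.1021, so s = a+b = 10.1021.
a = μs = 6.36, b = (1−μ)s = 3.74.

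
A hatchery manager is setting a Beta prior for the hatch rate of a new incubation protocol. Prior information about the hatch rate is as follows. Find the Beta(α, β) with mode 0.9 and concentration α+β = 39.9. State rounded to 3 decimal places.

For α,β>1 the mode is (α−1)/(α+β−2), so α = mode·(κ−2)+1 = 0.9×37.9+1 = 35.110.
And β = (1−mode)·(κ−2)+1 = 0.1×37.9+1 = 4.790.

α = 35.110, β = 4.790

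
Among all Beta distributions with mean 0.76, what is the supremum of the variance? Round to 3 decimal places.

0.182

Var = μ(1−μ)/(α+β+1), which approaches μ(1−μ) as α+β → 0.
So the supremum is μ(1−μ) = 0.76×0.24 = 0.182.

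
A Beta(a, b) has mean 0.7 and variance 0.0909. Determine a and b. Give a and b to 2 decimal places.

By moment matching, a+b = μ(1−μ)/σ² − 1 = (0.7·0.3)/0.0909 − 1 = 2.3102 − 1 = 1.3102.
Since a/(a+b) = μ, a = 0.7·1.3102 = 0.92 and b = 0.3·1.3102 = 0.39.

a = 0.92, b = 0.39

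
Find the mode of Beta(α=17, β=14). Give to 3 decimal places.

0.552

The density x^(α−1)(1−x)^(β−1) is maximised at (α−1)/(α+β−2) = 16/29 = 0.552.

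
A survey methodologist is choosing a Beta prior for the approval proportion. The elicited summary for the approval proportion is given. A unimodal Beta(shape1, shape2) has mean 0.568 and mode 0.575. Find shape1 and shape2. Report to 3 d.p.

With s = shape1+shape2: μ = shape1/s and mode = (shape1−1)/(s−2). Eliminating shape1 = μs,
μs − 1 = m(s−2) ⇒ s(μ−m) = 1−2m ⇒ s = -0.150/-0.007 = 21.4286.
So shape1 = μs = 12.171, shape2 = (1−μ)s = 9.257.

shape1 = 12.171, shape2 = 9.257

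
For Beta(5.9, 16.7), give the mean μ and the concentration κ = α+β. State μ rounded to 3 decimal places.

μ = 0.261, κ = 22.6

κ = α+β = 5.9+16.7 = 22.6; μ = α/κ = 5.9/22.6 = 0.261.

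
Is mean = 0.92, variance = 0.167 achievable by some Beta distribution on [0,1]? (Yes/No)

No

The Beta variance bound is σ² < μ(1−μ).
Here μ(1−μ) = 0.92×0.08 = 0.0736, and 0.167 ≥ 0.0736.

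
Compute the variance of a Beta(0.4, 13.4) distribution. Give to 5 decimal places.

0.00190

α+β = 13.8 and αβ = 5.36, so Var = αβ/[(α+β)²(α+β+1)] = 5.36/2818.512 = 0.00190.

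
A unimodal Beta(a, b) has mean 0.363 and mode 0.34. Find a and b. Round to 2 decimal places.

a = 5.05, b = 8.86

With s = a+b: μ = a/s and mode = (a−1)/(s−2). Eliminating a = μs,
μs − 1 = m(s−2) ⇒ s(μ−m) = 1−2m ⇒ s = 0.32/0.023 = 13.9130.
So a = μs = 5.05, b = (1−μ)s = 8.86.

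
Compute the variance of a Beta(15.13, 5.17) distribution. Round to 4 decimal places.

0.0089

α+β = 20.30 and αβ = 78.2221, so Var = αβ/[(α+β)²(α+β+1)] = 78.2221/8777.517000 = 0.0089.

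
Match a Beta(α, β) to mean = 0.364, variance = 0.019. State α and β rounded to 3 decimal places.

Write ν = α+β; then α = μν and Var = μ(1−μ)/(ν+1).
ν = μ(1−μ)/Var − 1 = 0.231504/0.019 − 1 = 11.1844.
α = 0.364·11.1844 = 4.071, β = 0.636·11.1844 = 7.113.

α = 4.071, β = 7.113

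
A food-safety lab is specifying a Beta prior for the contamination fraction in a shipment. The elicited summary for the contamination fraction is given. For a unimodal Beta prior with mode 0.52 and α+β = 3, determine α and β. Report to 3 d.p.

α = 1.520, β = 1.480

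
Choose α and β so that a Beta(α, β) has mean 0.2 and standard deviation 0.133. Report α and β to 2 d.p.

α = 1.61, β = 6.44

Variance = 0.133² = 0.017689. The moment-matching identity α+β = μ(1−μ)/Var − 1 gives
α+β = 0.16/0.017689 − 1 = 8.0452, so α = μ·8.0452 = 1.61 and β = (1−μ)·8.0452 = 6.44.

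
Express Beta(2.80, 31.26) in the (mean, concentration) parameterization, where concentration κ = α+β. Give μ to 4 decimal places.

μ = 0.0822, κ = 34.06

κ = α+β = 2.80+31.26 = 34.06; μ = α/κ = 2.80/34.06 = 0.0822.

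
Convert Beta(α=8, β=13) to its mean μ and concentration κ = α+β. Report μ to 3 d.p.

μ = 0.381, κ = 21

κ = α+β = 8+13 = 21; μ = α/κ = 8/21 = 0.381.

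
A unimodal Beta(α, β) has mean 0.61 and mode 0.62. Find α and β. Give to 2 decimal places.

With s = α+β: μ = α/s and mode = (α−1)/(s−2). Eliminating α = μs,
μs − 1 = m(s−2) ⇒ s(μ−m) = 1−2m ⇒ s = -0.24/-0.01 = 24.0000.
So α = μs = 14.64, β = (1−μ)s = 9.36.

α = 14.64, β = 9.36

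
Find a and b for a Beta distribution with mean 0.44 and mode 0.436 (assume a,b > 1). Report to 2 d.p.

a = 14.08, b = 17.92

Let s = a+b. Mean gives a = μs = 0.44s; mode gives (a−1)/(s−2) = 0.436.
Substituting: 0.44s − 1 = 0.436(s−2) = 0.436s − 0.872, so 0.004s = 0.128 and s = 32.0000.
Then a = 0.44×32.0000 = 14.08 and b = s−a = 17.92.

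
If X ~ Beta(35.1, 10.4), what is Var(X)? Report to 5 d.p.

0.00379

α+β = 45.5 and αβ = 365.04, so Var = αβ/[(α+β)²(α+β+1)] = 365.04/96266.625 = 0.00379.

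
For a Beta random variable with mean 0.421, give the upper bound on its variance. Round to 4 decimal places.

0.2438

For fixed mean μ the Beta variance is μ(1−μ)/(α+β+1), increasing as α+β decreases.
Its least upper bound (not attained) is μ(1−μ) = 0.421·0.579 = 0.2438.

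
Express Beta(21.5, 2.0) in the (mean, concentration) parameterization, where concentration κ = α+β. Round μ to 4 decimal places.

κ = α+β = 21.5+2.0 = 23.5; μ = α/κ = 21.5/23.5 = 0.9149.

μ = 0.9149, κ = 23.5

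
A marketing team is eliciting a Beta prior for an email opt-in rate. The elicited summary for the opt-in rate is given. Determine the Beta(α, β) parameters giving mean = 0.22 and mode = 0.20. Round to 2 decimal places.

Let s = α+β. Mean gives α = μs = 0.22s; mode gives (α−1)/(s−2) = 0.20.
Substituting: 0.22s − 1 = 0.20(s−2) = 0.20s − 0.40, so 0.02s = 0.60 and s = 30.0000.
Then α = 0.22×30.0000 = 6.60 and β = s−α = 23.40.

α = 6.60, β = 23.40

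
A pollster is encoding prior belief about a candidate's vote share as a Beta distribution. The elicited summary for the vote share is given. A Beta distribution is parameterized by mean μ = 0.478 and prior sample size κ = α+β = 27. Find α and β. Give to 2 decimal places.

Split κ in proportion μ : (1−μ): α = 0.478·27 = 12.91, β = 27 − 12.91 = 14.09.

α = 12.91, β = 14.09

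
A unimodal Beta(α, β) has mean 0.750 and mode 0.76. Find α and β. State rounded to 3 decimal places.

α = 39.000, β = 13.000

With s = α+β: μ = α/s and mode = (α−1)/(s−2). Eliminating α = μs,
μs − 1 = m(s−2) ⇒ s(μ−m) = 1−2m ⇒ s = -0.52/-0.010 = 52.0000.
So α = μs = 39.000, β = (1−μ)s = 13.000.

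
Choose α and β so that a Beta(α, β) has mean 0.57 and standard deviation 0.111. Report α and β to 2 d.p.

σ² = 0.111² = 0.012321.
With s = α+β, Var = μ(1−μ)/(s+1), so s+1 = (0.57×0.43)/0.012321 = 19.8929 and s = 18.8929.
α = μs = 10.77, β = (1−μ)s = 8.12.

α = 10.77, β = 8.12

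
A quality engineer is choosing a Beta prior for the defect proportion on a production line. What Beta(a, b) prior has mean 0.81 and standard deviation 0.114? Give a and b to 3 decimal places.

a = 8.782, b = 2.060

Variance = 0.114² = 0.012996. The moment-matching identity a+b = μ(1−μ)/Var − 1 gives
a+b = 0.1539/0.012996 − 1 = 10.8421, so a = μ·10.8421 = 8.782 and b = (1−μ)·10.8421 = 2.060.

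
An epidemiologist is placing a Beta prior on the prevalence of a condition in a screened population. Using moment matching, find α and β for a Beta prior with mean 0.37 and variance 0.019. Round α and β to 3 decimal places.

α = 4.169, β = 7.099

Write ν = α+β; then α = μν and Var = μ(1−μ)/(ν+1).
ν = μ(1−μ)/Var − 1 = 0.2331/0.019 − 1 = 11.2684.
α = 0.37·11.2684 = 4.169, β = 0.63·11.2684 = 7.099.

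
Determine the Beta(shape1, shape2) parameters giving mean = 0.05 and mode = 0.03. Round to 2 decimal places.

shape1 = 2.35, shape2 = 44.65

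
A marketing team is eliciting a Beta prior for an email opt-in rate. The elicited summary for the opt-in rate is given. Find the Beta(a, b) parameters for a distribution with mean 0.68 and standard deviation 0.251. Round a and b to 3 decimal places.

First σ² = 0.063001. Setting a = μn, b = (1−μ)n with n = a+b,
μ(1−μ)/(n+1) = 0.063001 ⇒ n+1 = 0.2176/0.063001 = 3.4539 ⇒ n = 2.4539.
Hence a = 0.68×2.4539 = 1.669, b = 0.32×2.4539 = 0.785.

a = 1.669, b = 0.785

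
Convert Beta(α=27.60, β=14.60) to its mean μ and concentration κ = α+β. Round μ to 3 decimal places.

κ = α+β = 27.60+14.60 = 42.20; μ = α/κ = 27.60/42.20 = 0.654.

μ = 0.654, κ = 42.20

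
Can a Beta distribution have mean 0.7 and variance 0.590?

No

For any Beta, Var(X) < E[X]·(1−E[X]).
Here μ(1−μ) = 0.7×0.3 = 0.21, and 0.590 ≥ 0.21.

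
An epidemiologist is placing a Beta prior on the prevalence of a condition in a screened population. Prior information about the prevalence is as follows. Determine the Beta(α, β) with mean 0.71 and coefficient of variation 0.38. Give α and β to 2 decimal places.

Var = (CV·μ)² = (0.38×0.71)² = 0.072792.
α+β = μ(1−μ)/Var − 1 = 0.2059/0.072792 − 1 = 1.8286.
Thus α = 0.71·1.8286 = 1.30 and β = 0.29·1.8286 = 0.53.

α = 1.30, β = 0.53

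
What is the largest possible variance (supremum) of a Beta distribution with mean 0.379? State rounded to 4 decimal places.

For fixed mean μ the Beta variance is μ(1−μ)/(α+β+1), increasing as α+β decreases.
Its least upper bound (not attained) is μ(1−μ) = 0.379·0.621 = 0.2354.

0.2354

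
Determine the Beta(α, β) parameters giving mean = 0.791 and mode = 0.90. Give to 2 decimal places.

With s = α+β: μ = α/s and mode = (α−1)/(s−2). Eliminating α = μs,
μs − 1 = m(s−2) ⇒ s(μ−m) = 1−2m ⇒ s = -0.80/-0.109 = 7.3394.
So α = μs = 5.81, β = (1−μ)s = 1.53.

α = 5.81, β = 1.53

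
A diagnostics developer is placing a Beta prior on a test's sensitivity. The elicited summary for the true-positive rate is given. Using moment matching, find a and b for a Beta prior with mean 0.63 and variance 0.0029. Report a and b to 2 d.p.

a = 50.01, b = 29.37

By moment matching, a+b = μ(1−μ)/σ² − 1 = (0.63·0.37)/0.0029 − 1 = 80.3793 − 1 = 79.3793.
Since a/(a+b) = μ, a = 0.63·79.3793 = 50.01 and b = 0.37·79.3793 = 29.37.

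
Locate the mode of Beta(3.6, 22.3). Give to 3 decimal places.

0.109

The density x^(α−1)(1−x)^(β−1) is maximised at (α−1)/(α+β−2) = 2.6/23.9 = 0.109.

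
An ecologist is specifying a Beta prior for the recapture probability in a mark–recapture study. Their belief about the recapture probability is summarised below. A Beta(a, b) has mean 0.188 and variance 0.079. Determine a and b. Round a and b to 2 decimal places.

a = 0.18, b = 0.76

Write ν = a+b; then a = μν and Var = μ(1−μ)/(ν+1).
ν = μ(1−μ)/Var − 1 = 0.152656/0.079 − 1 = 0.9324.
a = 0.188·0.9324 = 0.18, b = 0.812·0.9324 = 0.76.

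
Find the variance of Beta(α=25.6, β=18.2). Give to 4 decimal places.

0.0054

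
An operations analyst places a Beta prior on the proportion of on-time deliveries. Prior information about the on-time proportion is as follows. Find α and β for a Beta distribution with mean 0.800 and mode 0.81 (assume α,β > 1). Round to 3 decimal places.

With s = α+β: μ = α/s and mode = (α−1)/(s−2). Eliminating α = μs,
μs − 1 = m(s−2) ⇒ s(μ−m) = 1−2m ⇒ s = -0.62/-0.010 = 62.0000.
So α = μs = 49.600, β = (1−μ)s = 12.400.

α = 49.600, β = 12.400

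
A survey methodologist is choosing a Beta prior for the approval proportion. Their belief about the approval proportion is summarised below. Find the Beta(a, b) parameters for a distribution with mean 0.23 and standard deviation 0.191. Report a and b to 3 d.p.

a = 0.887, b = 2.968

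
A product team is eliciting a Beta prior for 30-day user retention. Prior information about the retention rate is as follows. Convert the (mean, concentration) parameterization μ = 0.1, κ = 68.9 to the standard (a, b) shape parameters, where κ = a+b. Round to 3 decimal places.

a = 6.890, b = 62.010

a = μκ = 0.1×68.9 = 6.890 and b = (1−μ)κ = 0.9×68.9 = 62.010.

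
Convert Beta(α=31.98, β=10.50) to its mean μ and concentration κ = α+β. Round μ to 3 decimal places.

κ = α+β = 31.98+10.50 = 42.48; μ = α/κ = 31.98/42.48 = 0.753.

μ = 0.753, κ = 42.48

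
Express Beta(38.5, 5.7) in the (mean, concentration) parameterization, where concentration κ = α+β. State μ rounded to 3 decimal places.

κ = α+β = 38.5+5.7 = 44.2; μ = α/κ = 38.5/44.2 = 0.871.

μ = 0.871, κ = 44.2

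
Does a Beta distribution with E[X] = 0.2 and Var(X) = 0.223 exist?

No

The Beta variance bound is σ² < μ(1−μ).
Here μ(1−μ) = 0.2×0.8 = 0.16, and 0.223 ≥ 0.16.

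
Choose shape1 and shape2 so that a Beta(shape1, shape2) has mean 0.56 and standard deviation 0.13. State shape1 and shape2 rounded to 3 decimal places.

Variance = 0.13² = 0.0169. The moment-matching identity shape1+shape2 = μ(1−μ)/Var − 1 gives
shape1+shape2 = 0.2464/0.0169 − 1 = 13.5799, so shape1 = μ·13.5799 = 7.605 and shape2 = (1−μ)·13.5799 = 5.975.

shape1 = 7.605, shape2 = 5.975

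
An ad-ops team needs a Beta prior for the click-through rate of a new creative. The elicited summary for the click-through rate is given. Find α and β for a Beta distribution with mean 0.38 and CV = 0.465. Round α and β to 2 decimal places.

Var = (CV·μ)² = (0.465×0.38)² = 0.031223.
α+β = μ(1−μ)/Var − 1 = 0.2356/0.031223 − 1 = 6.5457.
Thus α = 0.38·6.5457 = 2.49 and β = 0.62·6.5457 = 4.06.

α = 2.49, β = 4.06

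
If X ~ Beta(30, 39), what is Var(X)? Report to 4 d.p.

0.0035

μ = 30/69 = 0.434783; Var = μ(1−μ)/(α+β+1) = 0.2457467/70 = 0.0035.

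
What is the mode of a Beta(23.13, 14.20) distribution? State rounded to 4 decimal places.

The density x^(α−1)(1−x)^(β−1) is maximised at (α−1)/(α+β−2) = 22.13/35.33 = 0.6264.

0.6264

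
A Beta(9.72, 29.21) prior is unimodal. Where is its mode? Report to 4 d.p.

0.2361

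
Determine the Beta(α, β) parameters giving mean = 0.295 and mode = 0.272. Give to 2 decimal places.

With s = α+β: μ = α/s and mode = (α−1)/(s−2). Eliminating α = μs,
μs − 1 = m(s−2) ⇒ s(μ−m) = 1−2m ⇒ s = 0.456/0.023 = 19.8261.
So α = μs = 5.85, β = (1−μ)s = 13.98.

α = 5.85, β = 13.98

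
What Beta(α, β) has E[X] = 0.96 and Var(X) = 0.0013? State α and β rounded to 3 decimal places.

α = 27.397, β = 1.142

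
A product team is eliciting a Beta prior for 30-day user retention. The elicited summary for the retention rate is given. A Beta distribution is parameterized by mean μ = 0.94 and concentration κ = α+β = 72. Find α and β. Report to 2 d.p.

α = 67.68, β = 4.32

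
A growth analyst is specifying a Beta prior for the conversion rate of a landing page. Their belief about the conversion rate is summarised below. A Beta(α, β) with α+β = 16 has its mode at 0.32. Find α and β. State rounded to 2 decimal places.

For α,β>1 the mode is (α−1)/(α+β−2), so α = mode·(κ−2)+1 = 0.32×14+1 = 5.48.
And β = (1−mode)·(κ−2)+1 = 0.68×14+1 = 10.52.

α = 5.48, β = 10.52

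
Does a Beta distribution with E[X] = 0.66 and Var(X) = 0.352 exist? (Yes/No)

The Beta variance bound is σ² < μ(1−μ).
Here μ(1−μ) = 0.66×0.34 = 0.2244, and 0.352 ≥ 0.2244.

No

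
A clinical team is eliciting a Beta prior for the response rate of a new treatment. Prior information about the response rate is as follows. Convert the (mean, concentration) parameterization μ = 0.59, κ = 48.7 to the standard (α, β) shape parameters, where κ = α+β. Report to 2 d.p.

α = 28.73, β = 19.97

Split κ in proportion μ : (1−μ): α = 0.59·48.7 = 28.73, β = 48.7 − 28.73 = 19.97.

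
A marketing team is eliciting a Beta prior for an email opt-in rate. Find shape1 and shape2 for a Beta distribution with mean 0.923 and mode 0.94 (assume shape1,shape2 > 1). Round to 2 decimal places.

With s = shape1+shape2: μ = shape1/s and mode = (shape1−1)/(s−2). Eliminating shape1 = μs,
μs − 1 = m(s−2) ⇒ s(μ−m) = 1−2m ⇒ s = -0.88/-0.017 = 51.7647.
So shape1 = μs = 47.78, shape2 = (1−μ)s = 3.99.

shape1 = 47.78, shape2 = 3.99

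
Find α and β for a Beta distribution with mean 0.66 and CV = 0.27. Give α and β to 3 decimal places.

α = 4.004, β = 2.063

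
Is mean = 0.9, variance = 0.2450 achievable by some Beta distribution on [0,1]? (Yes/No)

No

For any Beta, Var(X) < E[X]·(1−E[X]).
Here μ(1−μ) = 0.9×0.1 = 0.09, and 0.2450 ≥ 0.09.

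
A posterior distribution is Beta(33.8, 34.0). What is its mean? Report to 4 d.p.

0.4985

The Beta mean is α/(α+β) = 33.8/(33.8+34.0) = 0.4985.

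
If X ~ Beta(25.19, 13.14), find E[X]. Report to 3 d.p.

0.657

E[X] = α/(α+β) = 25.19/38.33 = 0.657.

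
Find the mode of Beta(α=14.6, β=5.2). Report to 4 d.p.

0.7640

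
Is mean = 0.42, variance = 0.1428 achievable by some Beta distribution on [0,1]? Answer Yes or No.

Yes

A Beta with mean μ has variance μ(1−μ)/(α+β+1) < μ(1−μ).
Here μ(1−μ) = 0.42×0.58 = 0.2436, and 0.1428 < 0.2436.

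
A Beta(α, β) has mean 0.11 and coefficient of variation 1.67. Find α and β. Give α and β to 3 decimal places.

α = 0.209, β = 1.692

Var = (CV·μ)² = (1.67×0.11)² = 0.033746.
α+β = μ(1−μ)/Var − 1 = 0.0979/0.033746 − 1 = 1.9011.
Thus α = 0.11·1.9011 = 0.209 and β = 0.89·1.9011 = 1.692.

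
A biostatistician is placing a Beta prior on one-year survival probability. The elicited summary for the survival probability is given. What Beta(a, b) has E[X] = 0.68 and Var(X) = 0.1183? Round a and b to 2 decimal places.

a = 0.57, b = 0.27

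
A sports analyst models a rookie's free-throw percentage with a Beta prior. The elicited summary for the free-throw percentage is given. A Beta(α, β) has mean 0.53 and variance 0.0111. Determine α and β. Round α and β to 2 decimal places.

By moment matching, α+β = μ(1−μ)/σ² − 1 = (0.53·0.47)/0.0111 − 1 = 22.4414 − 1 = 21.4414.
Since α/(α+β) = μ, α = 0.53·21.4414 = 11.36 and β = 0.47·21.4414 = 10.08.

α = 11.36, β = 10.08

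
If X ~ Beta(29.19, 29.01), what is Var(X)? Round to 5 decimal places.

0.00422

Var = αβ/[(α+β)²(α+β+1)] = (29.19×29.01)/(58.20²×59.20) = 846.8019/200524.608000 = 0.00422.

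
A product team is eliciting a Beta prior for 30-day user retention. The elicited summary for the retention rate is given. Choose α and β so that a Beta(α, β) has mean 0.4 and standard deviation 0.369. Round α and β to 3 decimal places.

First σ² = 0.136161. Setting α = μn, β = (1−μ)n with n = α+β,
μ(1−μ)/(n+1) = 0.136161 ⇒ n+1 = 0.24/0.136161 = 1.7626 ⇒ n = 0.7626.
Hence α = 0.4×0.7626 = 0.305, β = 0.6×0.7626 = 0.458.

α = 0.305, β = 0.458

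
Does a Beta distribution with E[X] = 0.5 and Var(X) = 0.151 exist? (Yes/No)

For any Beta, Var(X) < E[X]·(1−E[X]).
Here μ(1−μ) = 0.5×0.5 = 0.25, and 0.151 < 0.25.

Yes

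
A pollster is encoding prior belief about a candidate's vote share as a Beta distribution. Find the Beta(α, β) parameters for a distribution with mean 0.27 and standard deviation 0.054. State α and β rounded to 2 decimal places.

α = 17.98, β = 48.61

σ² = 0.054² = 0.002916.
With s = α+β, Var = μ(1−μ)/(s+1), so s+1 = (0.27×0.73)/0.002916 = 67.5926 and s = 66.5926.
α = μs = 17.98, β = (1−μ)s = 48.61.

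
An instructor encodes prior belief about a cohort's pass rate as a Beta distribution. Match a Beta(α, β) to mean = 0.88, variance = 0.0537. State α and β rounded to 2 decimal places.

α = 0.85, β = 0.12

By moment matching, α+β = μ(1−μ)/σ² − 1 = (0.88·0.12)/0.0537 − 1 = 1.9665 − 1 = 0.9665.
Since α/(α+β) = μ, α = 0.88·0.9665 = 0.85 and β = 0.12·0.9665 = 0.12.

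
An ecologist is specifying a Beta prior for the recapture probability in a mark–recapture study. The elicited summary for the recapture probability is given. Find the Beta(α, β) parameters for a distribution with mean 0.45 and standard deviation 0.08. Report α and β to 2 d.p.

First σ² = 0.0064. Setting α = μn, β = (1−μ)n with n = α+β,
μ(1−μ)/(n+1) = 0.0064 ⇒ n+1 = 0.2475/0.0064 = 38.6719 ⇒ n = 37.6719.
Hence α = 0.45×37.6719 = 16.95, β = 0.55×37.6719 = 20.72.

α = 16.95, β = 20.72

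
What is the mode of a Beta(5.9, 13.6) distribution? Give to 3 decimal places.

0.280

With α,β > 1, mode = (α−1)/(α+β−2) = 4.9/17.5 = 0.280.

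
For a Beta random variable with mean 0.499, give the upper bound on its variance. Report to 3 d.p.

Var = μ(1−μ)/(α+β+1), which approaches μ(1−μ) as α+β → 0.
So the supremum is μ(1−μ) = 0.499×0.501 = 0.250.

0.250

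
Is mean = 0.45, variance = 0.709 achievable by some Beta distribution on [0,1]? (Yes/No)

No

The Beta variance bound is σ² < μ(1−μ).
Here μ(1−μ) = 0.45×0.55 = 0.2475, and 0.709 ≥ 0.2475.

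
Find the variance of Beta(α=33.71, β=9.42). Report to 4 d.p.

μ = 33.71/43.13 = 0.781591; Var = μ(1−μ)/(α+β+1) = 0.1707068/44.13 = 0.0039.

0.0039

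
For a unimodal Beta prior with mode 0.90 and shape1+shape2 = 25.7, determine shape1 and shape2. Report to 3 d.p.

shape1 = 22.330, shape2 = 3.370

Since the density peak of Beta(shape1,shape2) is at (shape1−1)/(shape1+shape2−2),
shape1 = 1 + 0.90(25.7−2) = 22.330 and shape2 = 25.7 − 22.330 = 3.370.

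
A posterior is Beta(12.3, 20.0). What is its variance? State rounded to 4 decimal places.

Var = αβ/[(α+β)²(α+β+1)] = (12.3×20.0)/(32.3²×33.3) = 246.00/34741.557 = 0.0071.

0.0071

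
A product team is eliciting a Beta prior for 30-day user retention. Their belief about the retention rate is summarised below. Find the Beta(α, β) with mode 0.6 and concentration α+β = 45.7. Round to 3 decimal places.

Mode = (α−1)/(κ−2) with κ = α+β, so α−1 = 0.6·43.7 = 26.220.
α = 27.220; β = κ − α = 18.480.

α = 27.220, β = 18.480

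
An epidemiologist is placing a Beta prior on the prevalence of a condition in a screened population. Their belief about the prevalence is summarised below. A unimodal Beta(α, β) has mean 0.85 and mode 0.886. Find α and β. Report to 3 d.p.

With s = α+β: μ = α/s and mode = (α−1)/(s−2). Eliminating α = μs,
μs − 1 = m(s−2) ⇒ s(μ−m) = 1−2m ⇒ s = -0.772/-0.036 = 21.4444.
So α = μs = 18.228, β = (1−μ)s = 3.217.

α = 18.228, β = 3.217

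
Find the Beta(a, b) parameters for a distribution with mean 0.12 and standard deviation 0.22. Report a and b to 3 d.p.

a = 0.142, b = 1.040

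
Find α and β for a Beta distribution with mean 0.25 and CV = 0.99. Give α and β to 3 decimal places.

α = 0.515, β = 1.546

Var = (CV·μ)² = (0.99×0.25)² = 0.061256.
α+β = μ(1−μ)/Var − 1 = 0.1875/0.061256 − 1 = 2.0609.
Thus α = 0.25·2.0609 = 0.515 and β = 0.75·2.0609 = 1.546.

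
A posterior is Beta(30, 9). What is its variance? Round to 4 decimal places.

α+β = 39 and αβ = 270, so Var = αβ/[(α+β)²(α+β+1)] = 270/60840 = 0.0044.

0.0044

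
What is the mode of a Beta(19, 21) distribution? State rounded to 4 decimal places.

With α,β > 1, mode = (α−1)/(α+β−2) = 18/38 = 0.4737.

0.4737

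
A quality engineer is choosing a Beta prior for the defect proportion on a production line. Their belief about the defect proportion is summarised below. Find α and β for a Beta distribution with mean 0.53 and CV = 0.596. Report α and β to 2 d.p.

α = 0.79, β = 0.70

Var = (CV·μ)² = (0.596×0.53)² = 0.099780.
α+β = μ(1−μ)/Var − 1 = 0.2491/0.099780 − 1 = 1.4965.
Thus α = 0.53·1.4965 = 0.79 and β = 0.47·1.4965 = 0.70.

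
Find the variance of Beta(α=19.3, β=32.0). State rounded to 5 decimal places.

0.00449

Var = αβ/[(α+β)²(α+β+1)] = (19.3×32.0)/(51.3²×52.3) = 617.60/137637.387 = 0.00449.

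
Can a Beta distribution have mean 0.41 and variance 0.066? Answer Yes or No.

Yes

The Beta variance bound is σ² < μ(1−μ).
Here μ(1−μ) = 0.41×0.59 = 0.2419, and 0.066 < 0.2419.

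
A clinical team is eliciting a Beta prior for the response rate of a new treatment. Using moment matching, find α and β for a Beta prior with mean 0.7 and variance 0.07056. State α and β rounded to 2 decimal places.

By moment matching, α+β = μ(1−μ)/σ² − 1 = (0.7·0.3)/0.07056 − 1 = 2.9762 − 1 = 1.9762.
Since α/(α+β) = μ, α = 0.7·1.9762 = 1.38 and β = 0.3·1.9762 = 0.59.

α = 1.38, β = 0.59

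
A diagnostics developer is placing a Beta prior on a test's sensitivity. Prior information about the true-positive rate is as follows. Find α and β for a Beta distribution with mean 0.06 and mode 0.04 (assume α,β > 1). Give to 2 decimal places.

Let s = α+β. Mean gives α = μs = 0.06s; mode gives (α−1)/(s−2) = 0.04.
Substituting: 0.06s − 1 = 0.04(s−2) = 0.04s − 0.08, so 0.02s = 0.92 and s = 46.0000.
Then α = 0.06×46.0000 = 2.76 and β = s−α = 43.24.

α = 2.76, β = 43.24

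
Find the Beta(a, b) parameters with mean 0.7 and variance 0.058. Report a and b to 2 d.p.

a = 1.83, b = 0.79

Write ν = a+b; then a = μν and Var = μ(1−μ)/(ν+1).
ν = μ(1−μ)/Var − 1 = 0.21/0.058 − 1 = 2.6207.
a = 0.7·2.6207 = 1.83, b = 0.3·2.6207 = 0.79.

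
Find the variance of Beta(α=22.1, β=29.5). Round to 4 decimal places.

μ = 22.1/51.6 = 0.428295; Var = μ(1−μ)/(α+β+1) = 0.2448583/52.6 = 0.0047.

0.0047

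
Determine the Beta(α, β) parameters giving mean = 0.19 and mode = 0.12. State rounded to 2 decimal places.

α = 2.06, β = 8.79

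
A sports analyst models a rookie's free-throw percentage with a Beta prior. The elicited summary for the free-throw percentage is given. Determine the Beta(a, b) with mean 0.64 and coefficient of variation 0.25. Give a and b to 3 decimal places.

Var = (CV·μ)² = (0.25×0.64)² = 0.025600.
a+b = μ(1−μ)/Var − 1 = 0.2304/0.025600 − 1 = 8.0000.
Thus a = 0.64·8.0000 = 5.120 and b = 0.36·8.0000 = 2.880.

a = 5.120, b = 2.880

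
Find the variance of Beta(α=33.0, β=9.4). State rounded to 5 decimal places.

0.00398

α+β = 42.4 and αβ = 310.20, so Var = αβ/[(α+β)²(α+β+1)] = 310.20/78022.784 = 0.00398.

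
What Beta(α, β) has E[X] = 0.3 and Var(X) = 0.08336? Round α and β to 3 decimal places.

Write ν = α+β; then α = μν and Var = μ(1−μ)/(ν+1).
ν = μ(1−μ)/Var − 1 = 0.21/0.08336 − 1 = 1.5192.
α = 0.3·1.5192 = 0.456, β = 0.7·1.5192 = 1.063.

α = 0.456, β = 1.063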